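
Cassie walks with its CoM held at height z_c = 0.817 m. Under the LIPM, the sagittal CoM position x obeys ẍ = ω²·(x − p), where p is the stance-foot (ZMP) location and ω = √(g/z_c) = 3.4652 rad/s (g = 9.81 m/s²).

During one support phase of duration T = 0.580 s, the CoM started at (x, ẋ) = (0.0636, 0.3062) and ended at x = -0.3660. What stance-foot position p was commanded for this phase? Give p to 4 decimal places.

p = 0.3329

ωT = 3.4652·0.580 = 2.009816; cosh(ωT) = 3.797979, sinh(ωT) = 3.663965
x(T) = p + (x₀−p)·cosh(ωT) + (ẋ₀/ω)·sinh(ωT) ⇒ p·(1 − cosh) = x(T) − x₀·cosh − (ẋ₀/ω)·sinh
numerator   = -0.3660 − (0.0636)·3.797979 − (0.3062/3.4652)·3.663965 = -0.931315
denominator = 1 − 3.797979 = -2.797979
p = -0.931315 / -2.797979 = 0.3329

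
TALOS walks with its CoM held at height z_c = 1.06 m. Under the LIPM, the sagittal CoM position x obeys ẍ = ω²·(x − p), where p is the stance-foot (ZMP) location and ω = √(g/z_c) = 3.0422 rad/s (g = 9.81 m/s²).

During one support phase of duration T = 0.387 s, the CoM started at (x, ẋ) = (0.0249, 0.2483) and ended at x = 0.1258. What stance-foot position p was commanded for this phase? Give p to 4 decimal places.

p = 0.0493

ωT = 3.0422·0.387 = 1.177331; cosh(ωT) = 1.776900, sinh(ωT) = 1.468801
x(T) = p + (x₀−p)·cosh(ωT) + (ẋ₀/ω)·sinh(ωT) ⇒ p·(1 − cosh) = x(T) − x₀·cosh − (ẋ₀/ω)·sinh
numerator   = 0.1258 − (0.0249)·1.776900 − (0.2483/3.0422)·1.468801 = -0.038326
denominator = 1 − 1.776900 = -0.776900
p = -0.038326 / -0.776900 = 0.0493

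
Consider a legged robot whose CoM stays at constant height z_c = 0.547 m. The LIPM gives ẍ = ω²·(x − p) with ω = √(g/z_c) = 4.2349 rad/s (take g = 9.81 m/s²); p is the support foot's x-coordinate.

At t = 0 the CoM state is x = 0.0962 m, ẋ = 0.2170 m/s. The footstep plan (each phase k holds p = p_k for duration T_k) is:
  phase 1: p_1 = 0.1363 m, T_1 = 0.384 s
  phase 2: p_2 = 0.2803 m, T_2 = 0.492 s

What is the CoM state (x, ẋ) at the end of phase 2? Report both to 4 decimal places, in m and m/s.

x = -0.0806, ẋ = -1.4432

phase 1: p=0.1363, T=0.384, ωT=1.626202, cosh=2.640600, sinh=2.443925; start (x,ẋ)=(0.096200, 0.217000) → end (x,ẋ)=(0.155641, 0.157984)
phase 2: p=0.2803, T=0.492, ωT=2.083571, cosh=4.078794, sinh=3.954309; start (x,ẋ)=(0.155641, 0.157984) → end (x,ẋ)=(-0.080643, -1.443171)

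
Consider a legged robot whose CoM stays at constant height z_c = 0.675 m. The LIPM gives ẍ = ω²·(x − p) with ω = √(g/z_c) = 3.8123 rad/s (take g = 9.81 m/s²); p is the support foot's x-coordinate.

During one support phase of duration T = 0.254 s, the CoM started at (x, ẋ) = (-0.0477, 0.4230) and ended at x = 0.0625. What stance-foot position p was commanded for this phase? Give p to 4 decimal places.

p = -0.0184

ωT = 3.8123·0.254 = 0.968324; cosh(ωT) = 1.506623, sinh(ωT) = 1.126904
x(T) = p + (x₀−p)·cosh(ωT) + (ẋ₀/ω)·sinh(ωT) ⇒ p·(1 − cosh) = x(T) − x₀·cosh − (ẋ₀/ω)·sinh
numerator   = 0.0625 − (-0.0477)·1.506623 − (0.4230/3.8123)·1.126904 = 0.009328
denominator = 1 − 1.506623 = -0.506623
p = 0.009328 / -0.506623 = -0.0184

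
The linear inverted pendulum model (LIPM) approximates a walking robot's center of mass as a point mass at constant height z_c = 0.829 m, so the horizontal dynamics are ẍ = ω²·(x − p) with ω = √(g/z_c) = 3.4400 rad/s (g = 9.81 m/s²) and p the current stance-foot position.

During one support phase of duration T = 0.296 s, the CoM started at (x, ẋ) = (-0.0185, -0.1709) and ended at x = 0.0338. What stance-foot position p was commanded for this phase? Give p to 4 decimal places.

ωT = 3.4400·0.296 = 1.018240; cosh(ωT) = 1.564774, sinh(ωT) = 1.203544
x(T) = p + (x₀−p)·cosh(ωT) + (ẋ₀/ω)·sinh(ωT) ⇒ p·(1 − cosh) = x(T) − x₀·cosh − (ẋ₀/ω)·sinh
numerator   = 0.0338 − (-0.0185)·1.564774 − (-0.1709/3.4400)·1.203544 = 0.122541
denominator = 1 − 1.564774 = -0.564774
p = 0.122541 / -0.564774 = -0.2170

p = -0.2170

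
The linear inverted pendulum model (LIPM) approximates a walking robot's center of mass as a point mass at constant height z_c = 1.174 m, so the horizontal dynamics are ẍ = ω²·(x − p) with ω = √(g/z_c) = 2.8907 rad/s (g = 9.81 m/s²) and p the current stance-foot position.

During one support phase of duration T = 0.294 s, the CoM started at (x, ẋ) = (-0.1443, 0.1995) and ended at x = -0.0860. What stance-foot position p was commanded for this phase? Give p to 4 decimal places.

ωT = 2.8907·0.294 = 0.849866; cosh(ωT) = 1.383403, sinh(ωT) = 0.955930
x(T) = p + (x₀−p)·cosh(ωT) + (ẋ₀/ω)·sinh(ωT) ⇒ p·(1 − cosh) = x(T) − x₀·cosh − (ẋ₀/ω)·sinh
numerator   = -0.0860 − (-0.1443)·1.383403 − (0.1995/2.8907)·0.955930 = 0.047652
denominator = 1 − 1.383403 = -0.383403
p = 0.047652 / -0.383403 = -0.1243

p = -0.1243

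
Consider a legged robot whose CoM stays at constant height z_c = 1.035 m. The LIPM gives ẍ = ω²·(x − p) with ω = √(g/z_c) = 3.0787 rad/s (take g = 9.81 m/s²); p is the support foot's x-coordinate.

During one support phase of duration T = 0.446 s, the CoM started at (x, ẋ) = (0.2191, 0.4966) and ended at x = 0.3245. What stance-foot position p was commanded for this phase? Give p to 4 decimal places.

p = 0.3941

ωT = 3.0787·0.446 = 1.373100; cosh(ωT) = 2.100445, sinh(ωT) = 1.847125
x(T) = p + (x₀−p)·cosh(ωT) + (ẋ₀/ω)·sinh(ωT) ⇒ p·(1 − cosh) = x(T) − x₀·cosh − (ẋ₀/ω)·sinh
numerator   = 0.3245 − (0.2191)·2.100445 − (0.4966/3.0787)·1.847125 = -0.433652
denominator = 1 − 2.100445 = -1.100445
p = -0.433652 / -1.100445 = 0.3941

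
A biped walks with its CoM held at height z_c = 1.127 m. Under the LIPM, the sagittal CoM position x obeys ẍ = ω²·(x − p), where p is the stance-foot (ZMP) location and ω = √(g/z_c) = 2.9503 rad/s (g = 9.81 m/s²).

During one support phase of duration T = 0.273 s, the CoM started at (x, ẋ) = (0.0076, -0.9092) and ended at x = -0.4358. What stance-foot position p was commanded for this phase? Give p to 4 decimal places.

p = 0.4969

ωT = 2.9503·0.273 = 0.805432; cosh(ωT) = 1.342279, sinh(ωT) = 0.895384
x(T) = p + (x₀−p)·cosh(ωT) + (ẋ₀/ω)·sinh(ωT) ⇒ p·(1 − cosh) = x(T) − x₀·cosh − (ẋ₀/ω)·sinh
numerator   = -0.4358 − (0.0076)·1.342279 − (-0.9092/2.9503)·0.895384 = -0.170069
denominator = 1 − 1.342279 = -0.342279
p = -0.170069 / -0.342279 = 0.4969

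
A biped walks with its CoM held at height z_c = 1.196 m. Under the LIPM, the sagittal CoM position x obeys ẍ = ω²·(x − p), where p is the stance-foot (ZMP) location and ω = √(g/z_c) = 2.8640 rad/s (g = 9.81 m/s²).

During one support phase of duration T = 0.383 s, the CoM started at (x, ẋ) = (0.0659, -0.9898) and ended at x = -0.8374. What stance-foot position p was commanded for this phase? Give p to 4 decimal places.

ωT = 2.8640·0.383 = 1.096912; cosh(ωT) = 1.664402, sinh(ωT) = 1.330501
x(T) = p + (x₀−p)·cosh(ωT) + (ẋ₀/ω)·sinh(ωT) ⇒ p·(1 − cosh) = x(T) − x₀·cosh − (ẋ₀/ω)·sinh
numerator   = -0.8374 − (0.0659)·1.664402 − (-0.9898/2.8640)·1.330501 = -0.487262
denominator = 1 − 1.664402 = -0.664402
p = -0.487262 / -0.664402 = 0.7334

p = 0.7334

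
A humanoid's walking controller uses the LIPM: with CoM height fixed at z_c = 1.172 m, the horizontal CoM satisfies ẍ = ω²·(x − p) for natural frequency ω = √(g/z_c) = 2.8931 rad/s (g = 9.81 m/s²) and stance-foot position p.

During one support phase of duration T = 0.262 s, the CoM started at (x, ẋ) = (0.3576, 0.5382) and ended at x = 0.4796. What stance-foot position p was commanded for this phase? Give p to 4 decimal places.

ωT = 2.8931·0.262 = 0.757992; cosh(ωT) = 1.301297, sinh(ωT) = 0.832690
x(T) = p + (x₀−p)·cosh(ωT) + (ẋ₀/ω)·sinh(ωT) ⇒ p·(1 − cosh) = x(T) − x₀·cosh − (ẋ₀/ω)·sinh
numerator   = 0.4796 − (0.3576)·1.301297 − (0.5382/2.8931)·0.832690 = -0.140648
denominator = 1 − 1.301297 = -0.301297
p = -0.140648 / -0.301297 = 0.4668

p = 0.4668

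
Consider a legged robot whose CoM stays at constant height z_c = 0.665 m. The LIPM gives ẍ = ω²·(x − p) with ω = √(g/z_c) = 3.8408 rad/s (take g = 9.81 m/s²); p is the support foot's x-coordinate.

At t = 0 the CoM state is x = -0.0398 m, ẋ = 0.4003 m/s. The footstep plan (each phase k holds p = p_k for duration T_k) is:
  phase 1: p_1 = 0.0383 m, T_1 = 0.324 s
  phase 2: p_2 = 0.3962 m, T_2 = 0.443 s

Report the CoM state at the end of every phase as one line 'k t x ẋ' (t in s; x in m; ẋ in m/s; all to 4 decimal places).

1 0.3240 0.0574 0.2750
2 0.7670 -0.3737 -2.6695

phase 1: p=0.0383, T=0.324, ωT=1.244419, cosh=1.879513, sinh=1.591405; start (x,ẋ)=(-0.039800, 0.400300) → end (x,ẋ)=(0.057371, 0.275001)
phase 2: p=0.3962, T=0.443, ωT=1.701474, cosh=2.832219, sinh=2.649805; start (x,ẋ)=(0.057371, 0.275001) → end (x,ẋ)=(-0.373712, -2.669524)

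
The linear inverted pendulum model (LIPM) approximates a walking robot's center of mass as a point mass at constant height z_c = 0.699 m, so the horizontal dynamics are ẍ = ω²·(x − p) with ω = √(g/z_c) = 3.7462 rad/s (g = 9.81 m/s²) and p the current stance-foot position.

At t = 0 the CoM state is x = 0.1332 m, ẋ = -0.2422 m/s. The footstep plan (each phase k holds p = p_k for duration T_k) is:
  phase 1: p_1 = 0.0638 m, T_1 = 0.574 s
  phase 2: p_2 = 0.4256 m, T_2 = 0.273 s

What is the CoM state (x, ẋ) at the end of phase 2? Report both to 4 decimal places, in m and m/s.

phase 1: p=0.0638, T=0.574, ωT=2.150319, cosh=4.352021, sinh=4.235574; start (x,ẋ)=(0.133200, -0.242200) → end (x,ẋ)=(0.091991, 0.047132)
phase 2: p=0.4256, T=0.273, ωT=1.022713, cosh=1.570173, sinh=1.210555; start (x,ẋ)=(0.091991, 0.047132) → end (x,ẋ)=(-0.082993, -1.438905)

x = -0.0830, ẋ = -1.4389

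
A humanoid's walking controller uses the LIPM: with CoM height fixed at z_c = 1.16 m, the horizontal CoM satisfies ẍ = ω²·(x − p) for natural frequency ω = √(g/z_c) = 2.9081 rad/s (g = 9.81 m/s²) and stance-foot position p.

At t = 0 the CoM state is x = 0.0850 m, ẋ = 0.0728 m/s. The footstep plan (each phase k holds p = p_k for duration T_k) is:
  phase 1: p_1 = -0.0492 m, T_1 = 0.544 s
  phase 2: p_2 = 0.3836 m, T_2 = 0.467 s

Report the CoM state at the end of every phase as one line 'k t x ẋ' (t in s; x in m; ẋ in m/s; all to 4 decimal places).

1 0.5440 0.3493 1.0937
2 1.0110 0.9955 2.0863

phase 1: p=-0.0492, T=0.544, ωT=1.582006, cosh=2.535134, sinh=2.329572; start (x,ẋ)=(0.085000, 0.072800) → end (x,ẋ)=(0.349332, 1.093713)
phase 2: p=0.3836, T=0.467, ωT=1.358083, cosh=2.072942, sinh=1.815788; start (x,ẋ)=(0.349332, 1.093713) → end (x,ẋ)=(0.995469, 2.086254)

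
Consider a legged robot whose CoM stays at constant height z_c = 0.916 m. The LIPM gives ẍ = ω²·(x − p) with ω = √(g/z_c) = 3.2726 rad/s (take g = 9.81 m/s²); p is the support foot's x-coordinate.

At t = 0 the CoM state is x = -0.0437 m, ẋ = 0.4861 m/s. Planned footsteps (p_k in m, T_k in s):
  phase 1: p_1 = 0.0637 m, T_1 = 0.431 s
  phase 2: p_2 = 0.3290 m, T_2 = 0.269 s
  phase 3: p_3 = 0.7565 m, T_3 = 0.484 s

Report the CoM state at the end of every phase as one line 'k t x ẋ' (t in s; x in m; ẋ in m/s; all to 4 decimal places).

phase 1: p=0.0637, T=0.431, ωT=1.410491, cosh=2.170994, sinh=1.926971; start (x,ẋ)=(-0.043700, 0.486100) → end (x,ẋ)=(0.116760, 0.378034)
phase 2: p=0.3290, T=0.269, ωT=0.880329, cosh=1.413170, sinh=0.998524; start (x,ẋ)=(0.116760, 0.378034) → end (x,ẋ)=(0.144414, -0.159324)
phase 3: p=0.7565, T=0.484, ωT=1.583938, cosh=2.539640, sinh=2.334474; start (x,ẋ)=(0.144414, -0.159324) → end (x,ẋ)=(-0.911631, -5.080843)

1 0.4310 0.1168 0.3780
2 0.7000 0.1444 -0.1593
3 1.1840 -0.9116 -5.0808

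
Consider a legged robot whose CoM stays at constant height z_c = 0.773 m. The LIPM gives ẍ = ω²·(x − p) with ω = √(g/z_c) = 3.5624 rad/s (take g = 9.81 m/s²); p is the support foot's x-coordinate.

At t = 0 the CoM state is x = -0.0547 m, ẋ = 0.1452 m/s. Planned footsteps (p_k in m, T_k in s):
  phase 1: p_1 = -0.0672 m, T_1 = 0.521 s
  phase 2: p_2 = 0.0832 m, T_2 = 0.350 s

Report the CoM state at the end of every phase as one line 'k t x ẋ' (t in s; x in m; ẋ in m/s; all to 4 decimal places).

1 0.5210 0.1010 0.6148
2 0.8710 0.3921 1.2590

phase 1: p=-0.0672, T=0.521, ωT=1.856010, cosh=3.277227, sinh=3.120932; start (x,ẋ)=(-0.054700, 0.145200) → end (x,ẋ)=(0.100972, 0.614829)
phase 2: p=0.0832, T=0.350, ωT=1.246840, cosh=1.883371, sinh=1.595960; start (x,ẋ)=(0.100972, 0.614829) → end (x,ẋ)=(0.392114, 1.258990)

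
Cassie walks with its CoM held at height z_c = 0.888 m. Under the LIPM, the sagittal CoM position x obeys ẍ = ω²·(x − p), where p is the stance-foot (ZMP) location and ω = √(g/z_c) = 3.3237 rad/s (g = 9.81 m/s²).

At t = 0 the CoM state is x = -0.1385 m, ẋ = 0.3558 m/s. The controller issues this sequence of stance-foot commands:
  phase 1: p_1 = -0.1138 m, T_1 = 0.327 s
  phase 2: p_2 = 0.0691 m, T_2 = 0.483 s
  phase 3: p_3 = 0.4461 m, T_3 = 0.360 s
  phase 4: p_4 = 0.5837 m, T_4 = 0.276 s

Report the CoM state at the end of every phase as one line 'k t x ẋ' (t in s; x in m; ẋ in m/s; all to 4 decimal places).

phase 1: p=-0.1138, T=0.327, ωT=1.086850, cosh=1.651098, sinh=1.313821; start (x,ẋ)=(-0.138500, 0.355800) → end (x,ẋ)=(-0.013938, 0.479602)
phase 2: p=0.0691, T=0.483, ωT=1.605347, cosh=2.590204, sinh=2.389384; start (x,ẋ)=(-0.013938, 0.479602) → end (x,ẋ)=(0.198796, 0.582810)
phase 3: p=0.4461, T=0.360, ωT=1.196532, cosh=1.805432, sinh=1.503191; start (x,ẋ)=(0.198796, 0.582810) → end (x,ẋ)=(0.263194, -0.183345)
phase 4: p=0.5837, T=0.276, ωT=0.917341, cosh=1.451104, sinh=1.051524; start (x,ẋ)=(0.263194, -0.183345) → end (x,ẋ)=(0.060607, -1.386205)

1 0.3270 -0.0139 0.4796
2 0.8100 0.1988 0.5828
3 1.1700 0.2632 -0.1833
4 1.4460 0.0606 -1.3862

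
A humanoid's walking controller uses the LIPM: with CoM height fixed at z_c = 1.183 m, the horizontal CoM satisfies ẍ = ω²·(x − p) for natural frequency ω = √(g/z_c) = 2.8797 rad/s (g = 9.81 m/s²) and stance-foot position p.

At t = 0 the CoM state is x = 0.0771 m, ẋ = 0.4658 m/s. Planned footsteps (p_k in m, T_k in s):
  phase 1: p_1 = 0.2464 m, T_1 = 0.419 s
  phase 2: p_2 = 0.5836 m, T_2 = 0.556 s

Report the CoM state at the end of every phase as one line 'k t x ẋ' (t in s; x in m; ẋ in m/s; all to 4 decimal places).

1 0.4190 0.1843 0.1063
2 0.9750 -0.3589 -2.4609

phase 1: p=0.2464, T=0.419, ωT=1.206594, cosh=1.820649, sinh=1.521434; start (x,ẋ)=(0.077100, 0.465800) → end (x,ẋ)=(0.184261, 0.106309)
phase 2: p=0.5836, T=0.556, ωT=1.601113, cosh=2.580111, sinh=2.378439; start (x,ẋ)=(0.184261, 0.106309) → end (x,ẋ)=(-0.358936, -2.460863)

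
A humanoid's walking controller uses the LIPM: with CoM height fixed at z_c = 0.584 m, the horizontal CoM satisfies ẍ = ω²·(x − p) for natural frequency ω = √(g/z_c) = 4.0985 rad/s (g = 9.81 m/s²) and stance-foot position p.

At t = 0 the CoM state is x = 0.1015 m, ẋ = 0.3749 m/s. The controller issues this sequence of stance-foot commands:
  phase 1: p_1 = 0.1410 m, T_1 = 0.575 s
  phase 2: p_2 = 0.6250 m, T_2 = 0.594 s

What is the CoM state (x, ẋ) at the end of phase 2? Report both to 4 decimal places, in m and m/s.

x = 0.9717, ẋ = 1.5994

phase 1: p=0.1410, T=0.575, ωT=2.356637, cosh=5.325069, sinh=5.230330; start (x,ẋ)=(0.101500, 0.374900) → end (x,ẋ)=(0.409091, 1.149626)
phase 2: p=0.6250, T=0.594, ωT=2.434509, cosh=5.748928, sinh=5.661287; start (x,ẋ)=(0.409091, 1.149626) → end (x,ẋ)=(0.971742, 1.599431)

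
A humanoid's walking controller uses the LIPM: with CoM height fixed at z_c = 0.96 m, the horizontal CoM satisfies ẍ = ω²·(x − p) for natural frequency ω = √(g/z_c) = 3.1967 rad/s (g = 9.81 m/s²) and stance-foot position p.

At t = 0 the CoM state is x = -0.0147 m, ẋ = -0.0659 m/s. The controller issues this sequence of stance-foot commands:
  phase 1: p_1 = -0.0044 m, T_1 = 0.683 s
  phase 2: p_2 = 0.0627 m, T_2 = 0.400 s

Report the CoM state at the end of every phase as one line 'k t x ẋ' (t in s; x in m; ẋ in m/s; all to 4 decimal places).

1 0.6830 -0.1410 -0.4404
2 1.0830 -0.5598 -1.9312

phase 1: p=-0.0044, T=0.683, ωT=2.183346, cosh=4.494310, sinh=4.381646; start (x,ẋ)=(-0.014700, -0.065900) → end (x,ẋ)=(-0.141019, -0.440445)
phase 2: p=0.0627, T=0.400, ωT=1.278680, cosh=1.935150, sinh=1.656745; start (x,ẋ)=(-0.141019, -0.440445) → end (x,ẋ)=(-0.559795, -1.931248)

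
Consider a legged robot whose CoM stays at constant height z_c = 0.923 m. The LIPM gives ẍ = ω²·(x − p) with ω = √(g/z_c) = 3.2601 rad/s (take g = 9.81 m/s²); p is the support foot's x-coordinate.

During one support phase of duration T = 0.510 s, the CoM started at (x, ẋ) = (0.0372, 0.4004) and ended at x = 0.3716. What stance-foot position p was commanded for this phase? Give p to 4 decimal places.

p = 0.0244

ωT = 3.2601·0.510 = 1.662651; cosh(ωT) = 2.731454, sinh(ωT) = 2.541818
x(T) = p + (x₀−p)·cosh(ωT) + (ẋ₀/ω)·sinh(ωT) ⇒ p·(1 − cosh) = x(T) − x₀·cosh − (ẋ₀/ω)·sinh
numerator   = 0.3716 − (0.0372)·2.731454 − (0.4004/3.2601)·2.541818 = -0.042192
denominator = 1 − 2.731454 = -1.731454
p = -0.042192 / -1.731454 = 0.0244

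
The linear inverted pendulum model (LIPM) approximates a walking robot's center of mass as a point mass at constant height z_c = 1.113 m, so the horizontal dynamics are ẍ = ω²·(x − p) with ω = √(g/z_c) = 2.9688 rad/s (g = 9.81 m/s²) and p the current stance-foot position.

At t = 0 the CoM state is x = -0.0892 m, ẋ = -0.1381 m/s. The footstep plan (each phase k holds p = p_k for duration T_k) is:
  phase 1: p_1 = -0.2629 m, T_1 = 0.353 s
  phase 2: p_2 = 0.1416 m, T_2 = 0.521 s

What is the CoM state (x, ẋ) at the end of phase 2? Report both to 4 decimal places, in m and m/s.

x = 0.0086, ẋ = -0.1878

phase 1: p=-0.2629, T=0.353, ωT=1.047986, cosh=1.601273, sinh=1.250630; start (x,ẋ)=(-0.089200, -0.138100) → end (x,ẋ)=(-0.042935, 0.423790)
phase 2: p=0.1416, T=0.521, ωT=1.546745, cosh=2.454549, sinh=2.241609; start (x,ẋ)=(-0.042935, 0.423790) → end (x,ẋ)=(0.008636, -0.187845)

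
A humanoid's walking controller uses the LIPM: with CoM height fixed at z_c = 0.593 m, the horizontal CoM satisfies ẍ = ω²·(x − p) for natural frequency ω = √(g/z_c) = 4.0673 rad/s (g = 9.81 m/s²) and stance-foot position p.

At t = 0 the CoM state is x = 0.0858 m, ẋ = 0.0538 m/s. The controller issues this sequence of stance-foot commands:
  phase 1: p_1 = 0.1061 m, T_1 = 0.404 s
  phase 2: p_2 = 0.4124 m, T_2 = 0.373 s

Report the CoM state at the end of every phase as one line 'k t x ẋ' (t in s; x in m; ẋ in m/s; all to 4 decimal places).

1 0.4040 0.0846 -0.0612
2 0.7770 -0.4035 -3.0394

phase 1: p=0.1061, T=0.404, ωT=1.643189, cosh=2.682500, sinh=2.489137; start (x,ẋ)=(0.085800, 0.053800) → end (x,ẋ)=(0.084570, -0.061200)
phase 2: p=0.4124, T=0.373, ωT=1.517103, cosh=2.389172, sinh=2.169826; start (x,ẋ)=(0.084570, -0.061200) → end (x,ẋ)=(-0.403491, -3.039425)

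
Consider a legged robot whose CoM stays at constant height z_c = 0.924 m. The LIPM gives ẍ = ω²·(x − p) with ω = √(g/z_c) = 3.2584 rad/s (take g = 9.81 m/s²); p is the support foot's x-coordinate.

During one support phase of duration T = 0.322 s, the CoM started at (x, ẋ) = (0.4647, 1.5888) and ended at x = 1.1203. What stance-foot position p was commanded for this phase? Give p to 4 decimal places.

p = 0.3903

ωT = 3.2584·0.322 = 1.049205; cosh(ωT) = 1.602798, sinh(ωT) = 1.252582
x(T) = p + (x₀−p)·cosh(ωT) + (ẋ₀/ω)·sinh(ωT) ⇒ p·(1 − cosh) = x(T) − x₀·cosh − (ẋ₀/ω)·sinh
numerator   = 1.1203 − (0.4647)·1.602798 − (1.5888/3.2584)·1.252582 = -0.235281
denominator = 1 − 1.602798 = -0.602798
p = -0.235281 / -0.602798 = 0.3903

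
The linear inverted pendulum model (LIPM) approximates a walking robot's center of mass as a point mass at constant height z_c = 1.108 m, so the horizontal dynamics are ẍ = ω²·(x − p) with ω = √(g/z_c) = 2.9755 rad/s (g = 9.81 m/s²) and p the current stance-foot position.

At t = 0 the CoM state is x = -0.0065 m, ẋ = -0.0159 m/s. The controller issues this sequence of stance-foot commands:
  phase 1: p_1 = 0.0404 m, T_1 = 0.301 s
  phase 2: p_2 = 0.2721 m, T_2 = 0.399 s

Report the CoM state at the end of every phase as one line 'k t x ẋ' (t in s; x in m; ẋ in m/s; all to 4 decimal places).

phase 1: p=0.0404, T=0.301, ωT=0.895625, cosh=1.428610, sinh=1.020257; start (x,ẋ)=(-0.006500, -0.015900) → end (x,ẋ)=(-0.032054, -0.165093)
phase 2: p=0.2721, T=0.399, ωT=1.187224, cosh=1.791519, sinh=1.486452; start (x,ẋ)=(-0.032054, -0.165093) → end (x,ẋ)=(-0.355271, -1.641020)

1 0.3010 -0.0321 -0.1651
2 0.7000 -0.3553 -1.6410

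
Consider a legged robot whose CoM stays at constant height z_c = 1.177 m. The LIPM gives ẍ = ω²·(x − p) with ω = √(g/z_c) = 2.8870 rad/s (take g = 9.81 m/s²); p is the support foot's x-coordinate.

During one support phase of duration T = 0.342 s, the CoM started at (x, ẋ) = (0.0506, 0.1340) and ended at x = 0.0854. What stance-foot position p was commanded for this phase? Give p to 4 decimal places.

p = 0.0863

ωT = 2.8870·0.342 = 0.987354; cosh(ωT) = 1.528342, sinh(ωT) = 1.155781
x(T) = p + (x₀−p)·cosh(ωT) + (ẋ₀/ω)·sinh(ωT) ⇒ p·(1 − cosh) = x(T) − x₀·cosh − (ẋ₀/ω)·sinh
numerator   = 0.0854 − (0.0506)·1.528342 − (0.1340/2.8870)·1.155781 = -0.045580
denominator = 1 − 1.528342 = -0.528342
p = -0.045580 / -0.528342 = 0.0863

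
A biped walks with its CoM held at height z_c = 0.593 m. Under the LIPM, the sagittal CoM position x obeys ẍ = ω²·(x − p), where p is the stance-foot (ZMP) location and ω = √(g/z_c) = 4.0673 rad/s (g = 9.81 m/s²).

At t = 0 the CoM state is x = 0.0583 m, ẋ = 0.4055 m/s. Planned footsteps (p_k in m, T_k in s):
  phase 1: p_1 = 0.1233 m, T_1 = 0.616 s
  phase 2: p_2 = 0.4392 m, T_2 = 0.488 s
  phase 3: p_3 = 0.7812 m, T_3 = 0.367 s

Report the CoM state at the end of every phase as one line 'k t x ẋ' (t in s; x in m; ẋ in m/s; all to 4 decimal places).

1 0.6160 0.3291 0.8917
2 1.1040 0.8136 1.7070
3 1.4710 1.7435 4.2679

phase 1: p=0.1233, T=0.616, ωT=2.505457, cosh=6.165396, sinh=6.083757; start (x,ẋ)=(0.058300, 0.405500) → end (x,ẋ)=(0.329085, 0.891678)
phase 2: p=0.4392, T=0.488, ωT=1.984842, cosh=3.707651, sinh=3.570249; start (x,ẋ)=(0.329085, 0.891678) → end (x,ẋ)=(0.813642, 1.707023)
phase 3: p=0.7812, T=0.367, ωT=1.492699, cosh=2.336927, sinh=2.112161; start (x,ẋ)=(0.813642, 1.707023) → end (x,ẋ)=(1.743476, 4.267885)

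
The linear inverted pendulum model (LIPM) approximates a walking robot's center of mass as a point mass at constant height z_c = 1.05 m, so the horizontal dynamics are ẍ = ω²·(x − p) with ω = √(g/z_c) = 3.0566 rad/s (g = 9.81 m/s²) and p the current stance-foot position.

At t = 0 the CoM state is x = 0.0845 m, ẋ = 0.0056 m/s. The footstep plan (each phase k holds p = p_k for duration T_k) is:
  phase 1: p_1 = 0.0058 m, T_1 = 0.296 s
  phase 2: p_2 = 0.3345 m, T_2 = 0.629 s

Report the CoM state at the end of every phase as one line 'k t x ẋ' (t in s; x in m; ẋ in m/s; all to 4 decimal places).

phase 1: p=0.0058, T=0.296, ωT=0.904754, cosh=1.437982, sinh=1.033341; start (x,ẋ)=(0.084500, 0.005600) → end (x,ẋ)=(0.120862, 0.256627)
phase 2: p=0.3345, T=0.629, ωT=1.922601, cosh=3.492476, sinh=3.346250; start (x,ẋ)=(0.120862, 0.256627) → end (x,ẋ)=(-0.130678, -1.288852)

1 0.2960 0.1209 0.2566
2 0.9250 -0.1307 -1.2889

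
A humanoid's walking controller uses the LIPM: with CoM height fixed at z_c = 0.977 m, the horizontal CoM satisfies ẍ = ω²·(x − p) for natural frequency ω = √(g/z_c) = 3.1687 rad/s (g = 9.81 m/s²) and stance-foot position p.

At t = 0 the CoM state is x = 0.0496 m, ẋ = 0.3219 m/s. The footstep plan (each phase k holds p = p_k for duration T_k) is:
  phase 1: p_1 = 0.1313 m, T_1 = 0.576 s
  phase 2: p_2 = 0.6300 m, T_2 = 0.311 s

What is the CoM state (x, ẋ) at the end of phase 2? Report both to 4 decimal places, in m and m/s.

x = 0.0287, ẋ = -1.2807

phase 1: p=0.1313, T=0.576, ωT=1.825171, cosh=3.182524, sinh=3.021333; start (x,ẋ)=(0.049600, 0.321900) → end (x,ẋ)=(0.178217, 0.242283)
phase 2: p=0.6300, T=0.311, ωT=0.985466, cosh=1.526162, sinh=1.152897; start (x,ẋ)=(0.178217, 0.242283) → end (x,ẋ)=(0.028658, -1.280682)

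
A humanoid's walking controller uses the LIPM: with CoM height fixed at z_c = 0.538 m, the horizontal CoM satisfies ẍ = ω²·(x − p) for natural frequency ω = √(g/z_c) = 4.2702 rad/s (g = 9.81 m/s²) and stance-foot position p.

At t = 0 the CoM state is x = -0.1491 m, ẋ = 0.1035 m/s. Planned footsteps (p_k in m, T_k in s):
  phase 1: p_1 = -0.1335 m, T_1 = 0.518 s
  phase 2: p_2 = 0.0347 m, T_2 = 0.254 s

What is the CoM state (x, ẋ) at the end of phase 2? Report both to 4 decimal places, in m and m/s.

x = -0.1266, ẋ = -0.4395

phase 1: p=-0.1335, T=0.518, ωT=2.211964, cosh=4.621560, sinh=4.512074; start (x,ẋ)=(-0.149100, 0.103500) → end (x,ẋ)=(-0.096234, 0.177759)
phase 2: p=0.0347, T=0.254, ωT=1.084631, cosh=1.648187, sinh=1.310160; start (x,ẋ)=(-0.096234, 0.177759) → end (x,ẋ)=(-0.126564, -0.439548)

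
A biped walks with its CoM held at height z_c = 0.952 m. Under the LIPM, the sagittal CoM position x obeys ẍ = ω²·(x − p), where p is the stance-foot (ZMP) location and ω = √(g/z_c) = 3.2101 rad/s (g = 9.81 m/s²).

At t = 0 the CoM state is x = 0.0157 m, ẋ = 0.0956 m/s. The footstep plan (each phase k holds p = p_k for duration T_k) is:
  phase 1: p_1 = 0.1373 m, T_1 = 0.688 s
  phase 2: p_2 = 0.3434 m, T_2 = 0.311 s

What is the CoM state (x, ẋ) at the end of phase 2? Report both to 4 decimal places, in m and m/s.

x = -1.1114, ẋ = -4.4064

phase 1: p=0.1373, T=0.688, ωT=2.208549, cosh=4.606179, sinh=4.496319; start (x,ẋ)=(0.015700, 0.095600) → end (x,ẋ)=(-0.288906, -1.314779)
phase 2: p=0.3434, T=0.311, ωT=0.998341, cosh=1.541133, sinh=1.172643; start (x,ẋ)=(-0.288906, -1.314779) → end (x,ẋ)=(-1.111355, -4.406442)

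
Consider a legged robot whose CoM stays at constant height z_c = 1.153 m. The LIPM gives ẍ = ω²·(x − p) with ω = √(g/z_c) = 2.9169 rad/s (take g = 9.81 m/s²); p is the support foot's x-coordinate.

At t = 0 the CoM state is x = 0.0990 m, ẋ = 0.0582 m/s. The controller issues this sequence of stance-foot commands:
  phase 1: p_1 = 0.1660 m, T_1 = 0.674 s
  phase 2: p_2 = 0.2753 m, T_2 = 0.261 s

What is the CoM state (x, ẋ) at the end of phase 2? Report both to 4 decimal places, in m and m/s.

x = -0.2298, ẋ = -1.3078

phase 1: p=0.1660, T=0.674, ωT=1.965991, cosh=3.641001, sinh=3.500983; start (x,ẋ)=(0.099000, 0.058200) → end (x,ẋ)=(-0.008093, -0.472299)
phase 2: p=0.2753, T=0.261, ωT=0.761311, cosh=1.304067, sinh=0.837014; start (x,ẋ)=(-0.008093, -0.472299) → end (x,ẋ)=(-0.229791, -1.307810)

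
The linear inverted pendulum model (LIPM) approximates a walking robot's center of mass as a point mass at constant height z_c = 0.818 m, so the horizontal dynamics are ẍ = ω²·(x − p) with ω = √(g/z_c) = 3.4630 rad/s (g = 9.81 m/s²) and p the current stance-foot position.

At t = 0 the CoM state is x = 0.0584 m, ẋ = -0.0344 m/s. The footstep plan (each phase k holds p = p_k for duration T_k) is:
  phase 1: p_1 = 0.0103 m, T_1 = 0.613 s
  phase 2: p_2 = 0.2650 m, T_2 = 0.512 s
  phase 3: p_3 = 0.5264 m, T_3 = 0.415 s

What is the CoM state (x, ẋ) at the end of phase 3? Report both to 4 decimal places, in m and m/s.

x = 0.7354, ẋ = 0.9736

phase 1: p=0.0103, T=0.613, ωT=2.122819, cosh=4.237175, sinh=4.117481; start (x,ẋ)=(0.058400, -0.034400) → end (x,ẋ)=(0.173207, 0.540091)
phase 2: p=0.2650, T=0.512, ωT=1.773056, cosh=3.029318, sinh=2.859504; start (x,ẋ)=(0.173207, 0.540091) → end (x,ẋ)=(0.432899, 0.727129)
phase 3: p=0.5264, T=0.415, ωT=1.437145, cosh=2.223134, sinh=1.985529; start (x,ẋ)=(0.432899, 0.727129) → end (x,ẋ)=(0.735438, 0.973602)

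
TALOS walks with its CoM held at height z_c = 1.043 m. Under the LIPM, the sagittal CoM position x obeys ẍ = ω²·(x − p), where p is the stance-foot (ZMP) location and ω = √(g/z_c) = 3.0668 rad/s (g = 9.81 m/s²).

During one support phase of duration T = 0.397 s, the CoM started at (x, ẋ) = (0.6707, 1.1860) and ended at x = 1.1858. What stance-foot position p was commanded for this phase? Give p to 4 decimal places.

ωT = 3.0668·0.397 = 1.217520; cosh(ωT) = 1.837380, sinh(ωT) = 1.541417
x(T) = p + (x₀−p)·cosh(ωT) + (ẋ₀/ω)·sinh(ωT) ⇒ p·(1 − cosh) = x(T) − x₀·cosh − (ẋ₀/ω)·sinh
numerator   = 1.1858 − (0.6707)·1.837380 − (1.1860/3.0668)·1.541417 = -0.642631
denominator = 1 − 1.837380 = -0.837380
p = -0.642631 / -0.837380 = 0.7674

p = 0.7674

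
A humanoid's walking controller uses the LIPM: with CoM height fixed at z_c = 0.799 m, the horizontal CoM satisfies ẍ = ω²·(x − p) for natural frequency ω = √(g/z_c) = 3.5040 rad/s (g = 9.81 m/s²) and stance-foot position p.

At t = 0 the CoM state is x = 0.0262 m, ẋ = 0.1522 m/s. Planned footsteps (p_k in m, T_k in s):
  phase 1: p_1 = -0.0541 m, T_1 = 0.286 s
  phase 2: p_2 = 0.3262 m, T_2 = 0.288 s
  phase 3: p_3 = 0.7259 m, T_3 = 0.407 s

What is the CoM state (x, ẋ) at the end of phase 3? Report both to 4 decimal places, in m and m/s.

phase 1: p=-0.0541, T=0.286, ωT=1.002144, cosh=1.545604, sinh=1.178512; start (x,ẋ)=(0.026200, 0.152200) → end (x,ẋ)=(0.121202, 0.566840)
phase 2: p=0.3262, T=0.288, ωT=1.009152, cosh=1.553901, sinh=1.189373; start (x,ẋ)=(0.121202, 0.566840) → end (x,ẋ)=(0.200058, 0.026471)
phase 3: p=0.7259, T=0.407, ωT=1.426128, cosh=2.201394, sinh=1.961157; start (x,ẋ)=(0.200058, 0.026471) → end (x,ẋ)=(-0.416871, -3.555259)

x = -0.4169, ẋ = -3.5553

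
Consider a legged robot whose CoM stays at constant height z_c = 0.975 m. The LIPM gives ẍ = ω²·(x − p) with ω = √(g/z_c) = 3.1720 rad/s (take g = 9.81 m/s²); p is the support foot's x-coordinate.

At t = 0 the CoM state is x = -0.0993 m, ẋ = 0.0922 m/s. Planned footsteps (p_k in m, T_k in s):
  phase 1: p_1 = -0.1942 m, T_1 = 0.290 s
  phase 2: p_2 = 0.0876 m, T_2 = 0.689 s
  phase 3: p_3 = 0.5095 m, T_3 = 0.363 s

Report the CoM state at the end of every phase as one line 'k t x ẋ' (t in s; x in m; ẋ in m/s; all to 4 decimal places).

phase 1: p=-0.1942, T=0.290, ωT=0.919880, cosh=1.453778, sinh=1.055211; start (x,ẋ)=(-0.099300, 0.092200) → end (x,ẋ)=(-0.025565, 0.451681)
phase 2: p=0.0876, T=0.689, ωT=2.185508, cosh=4.503793, sinh=4.391373; start (x,ẋ)=(-0.025565, 0.451681) → end (x,ẋ)=(0.203244, 0.457956)
phase 3: p=0.5095, T=0.363, ωT=1.151436, cosh=1.739457, sinh=1.423274; start (x,ẋ)=(0.203244, 0.457956) → end (x,ẋ)=(0.182266, -0.586036)

1 0.2900 -0.0256 0.4517
2 0.9790 0.2032 0.4580
3 1.3420 0.1823 -0.5860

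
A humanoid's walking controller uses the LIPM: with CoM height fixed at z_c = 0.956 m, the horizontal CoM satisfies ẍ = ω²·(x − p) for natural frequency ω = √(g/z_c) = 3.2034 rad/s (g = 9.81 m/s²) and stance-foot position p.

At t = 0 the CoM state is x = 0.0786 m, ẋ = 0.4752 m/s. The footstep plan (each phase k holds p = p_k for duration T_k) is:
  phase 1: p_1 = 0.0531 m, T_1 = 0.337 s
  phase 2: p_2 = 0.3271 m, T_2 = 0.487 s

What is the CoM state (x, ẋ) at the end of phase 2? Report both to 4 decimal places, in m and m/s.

phase 1: p=0.0531, T=0.337, ωT=1.079546, cosh=1.641546, sinh=1.301796; start (x,ẋ)=(0.078600, 0.475200) → end (x,ẋ)=(0.288071, 0.886402)
phase 2: p=0.3271, T=0.487, ωT=1.560056, cosh=2.484606, sinh=2.274481; start (x,ẋ)=(0.288071, 0.886402) → end (x,ẋ)=(0.859492, 1.917992)

x = 0.8595, ẋ = 1.9180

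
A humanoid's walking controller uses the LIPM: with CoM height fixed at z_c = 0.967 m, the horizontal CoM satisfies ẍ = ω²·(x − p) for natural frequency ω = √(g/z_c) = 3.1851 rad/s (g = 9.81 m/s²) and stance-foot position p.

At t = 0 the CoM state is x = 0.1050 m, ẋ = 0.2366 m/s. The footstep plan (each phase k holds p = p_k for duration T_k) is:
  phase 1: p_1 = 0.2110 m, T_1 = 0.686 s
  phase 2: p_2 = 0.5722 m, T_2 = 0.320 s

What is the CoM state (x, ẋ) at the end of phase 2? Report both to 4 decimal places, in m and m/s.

x = -0.3878, ẋ = -2.6191

phase 1: p=0.2110, T=0.686, ωT=2.184979, cosh=4.501469, sinh=4.388989; start (x,ẋ)=(0.105000, 0.236600) → end (x,ẋ)=(0.059873, -0.416766)
phase 2: p=0.5722, T=0.320, ωT=1.019232, cosh=1.565969, sinh=1.205097; start (x,ẋ)=(0.059873, -0.416766) → end (x,ẋ)=(-0.387773, -2.619133)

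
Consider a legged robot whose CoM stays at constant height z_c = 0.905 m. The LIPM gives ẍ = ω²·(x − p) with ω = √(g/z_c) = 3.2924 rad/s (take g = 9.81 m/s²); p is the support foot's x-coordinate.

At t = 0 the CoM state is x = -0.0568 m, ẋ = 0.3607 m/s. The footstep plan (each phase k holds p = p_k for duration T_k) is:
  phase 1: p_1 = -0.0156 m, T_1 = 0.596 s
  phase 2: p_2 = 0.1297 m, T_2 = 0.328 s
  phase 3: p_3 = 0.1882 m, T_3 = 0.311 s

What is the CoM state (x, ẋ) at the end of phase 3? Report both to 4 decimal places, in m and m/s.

phase 1: p=-0.0156, T=0.596, ωT=1.962270, cosh=3.628001, sinh=3.487462; start (x,ẋ)=(-0.056800, 0.360700) → end (x,ẋ)=(0.216996, 0.835557)
phase 2: p=0.1297, T=0.328, ωT=1.079907, cosh=1.642017, sinh=1.302390; start (x,ẋ)=(0.216996, 0.835557) → end (x,ẋ)=(0.603567, 1.746324)
phase 3: p=0.1882, T=0.311, ωT=1.023936, cosh=1.571655, sinh=1.212477; start (x,ẋ)=(0.603567, 1.746324) → end (x,ẋ)=(1.484125, 4.402749)

x = 1.4841, ẋ = 4.4027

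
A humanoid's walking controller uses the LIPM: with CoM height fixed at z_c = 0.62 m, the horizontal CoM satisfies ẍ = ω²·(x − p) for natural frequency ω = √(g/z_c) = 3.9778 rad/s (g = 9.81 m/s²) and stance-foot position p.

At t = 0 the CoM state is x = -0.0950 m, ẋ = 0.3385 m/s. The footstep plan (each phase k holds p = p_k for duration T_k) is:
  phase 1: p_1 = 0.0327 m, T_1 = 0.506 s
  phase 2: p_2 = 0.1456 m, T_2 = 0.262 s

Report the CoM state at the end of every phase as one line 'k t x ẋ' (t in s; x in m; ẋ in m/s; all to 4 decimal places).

phase 1: p=0.0327, T=0.506, ωT=2.012767, cosh=3.808807, sinh=3.675188; start (x,ẋ)=(-0.095000, 0.338500) → end (x,ẋ)=(-0.140936, -0.577586)
phase 2: p=0.1456, T=0.262, ωT=1.042184, cosh=1.594043, sinh=1.241359; start (x,ẋ)=(-0.140936, -0.577586) → end (x,ẋ)=(-0.491399, -2.335577)

1 0.5060 -0.1409 -0.5776
2 0.7680 -0.4914 -2.3356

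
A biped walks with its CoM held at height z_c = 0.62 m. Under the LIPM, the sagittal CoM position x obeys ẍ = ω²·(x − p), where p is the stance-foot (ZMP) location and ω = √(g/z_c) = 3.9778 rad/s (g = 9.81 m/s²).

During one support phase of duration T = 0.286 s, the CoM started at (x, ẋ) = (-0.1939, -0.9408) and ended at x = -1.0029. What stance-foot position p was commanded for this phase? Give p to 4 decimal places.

p = 0.4700

ωT = 3.9778·0.286 = 1.137651; cosh(ωT) = 1.720001, sinh(ωT) = 1.399430
x(T) = p + (x₀−p)·cosh(ωT) + (ẋ₀/ω)·sinh(ωT) ⇒ p·(1 − cosh) = x(T) − x₀·cosh − (ẋ₀/ω)·sinh
numerator   = -1.0029 − (-0.1939)·1.720001 − (-0.9408/3.9778)·1.399430 = -0.338409
denominator = 1 − 1.720001 = -0.720001
p = -0.338409 / -0.720001 = 0.4700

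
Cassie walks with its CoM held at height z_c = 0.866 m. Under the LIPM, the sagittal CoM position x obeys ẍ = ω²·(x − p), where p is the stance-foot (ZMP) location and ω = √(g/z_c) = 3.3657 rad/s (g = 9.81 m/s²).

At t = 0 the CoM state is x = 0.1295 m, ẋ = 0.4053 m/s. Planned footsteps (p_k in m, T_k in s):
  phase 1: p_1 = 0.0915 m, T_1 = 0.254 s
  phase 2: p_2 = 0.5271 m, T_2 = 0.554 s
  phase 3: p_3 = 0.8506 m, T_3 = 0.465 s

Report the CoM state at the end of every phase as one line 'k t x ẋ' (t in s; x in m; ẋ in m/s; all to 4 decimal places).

phase 1: p=0.0915, T=0.254, ωT=0.854888, cosh=1.388221, sinh=0.962890; start (x,ẋ)=(0.129500, 0.405300) → end (x,ẋ)=(0.260204, 0.685796)
phase 2: p=0.5271, T=0.554, ωT=1.864598, cosh=3.304149, sinh=3.149191; start (x,ẋ)=(0.260204, 0.685796) → end (x,ẋ)=(0.286917, -0.562917)
phase 3: p=0.8506, T=0.465, ωT=1.565051, cosh=2.495997, sinh=2.286920; start (x,ẋ)=(0.286917, -0.562917) → end (x,ẋ)=(-0.938841, -5.743755)

1 0.2540 0.2602 0.6858
2 0.8080 0.2869 -0.5629
3 1.2730 -0.9388 -5.7438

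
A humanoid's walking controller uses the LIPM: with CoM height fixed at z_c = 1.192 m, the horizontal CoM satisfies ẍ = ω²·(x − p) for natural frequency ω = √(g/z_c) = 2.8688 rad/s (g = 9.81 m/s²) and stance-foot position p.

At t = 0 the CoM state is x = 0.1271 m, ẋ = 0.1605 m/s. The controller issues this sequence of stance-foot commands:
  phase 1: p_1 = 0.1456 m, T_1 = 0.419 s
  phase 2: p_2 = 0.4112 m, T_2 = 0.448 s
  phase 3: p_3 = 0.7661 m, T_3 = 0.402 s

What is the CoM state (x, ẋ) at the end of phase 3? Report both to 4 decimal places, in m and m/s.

x = -0.6725, ẋ = -3.7335

phase 1: p=0.1456, T=0.419, ωT=1.202027, cosh=1.813719, sinh=1.513135; start (x,ẋ)=(0.127100, 0.160500) → end (x,ẋ)=(0.196701, 0.210796)
phase 2: p=0.4112, T=0.448, ωT=1.285222, cosh=1.946031, sinh=1.669441; start (x,ẋ)=(0.196701, 0.210796) → end (x,ẋ)=(0.116447, -0.617083)
phase 3: p=0.7661, T=0.402, ωT=1.153258, cosh=1.742052, sinh=1.426445; start (x,ẋ)=(0.116447, -0.617083) → end (x,ẋ)=(-0.672460, -3.733492)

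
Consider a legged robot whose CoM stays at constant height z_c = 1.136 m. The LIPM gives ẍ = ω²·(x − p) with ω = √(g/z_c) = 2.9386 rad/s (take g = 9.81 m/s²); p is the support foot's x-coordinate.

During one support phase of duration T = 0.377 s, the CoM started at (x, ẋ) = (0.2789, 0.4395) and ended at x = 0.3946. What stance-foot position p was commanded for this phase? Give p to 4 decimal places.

p = 0.4056

ωT = 2.9386·0.377 = 1.107852; cosh(ωT) = 1.679058, sinh(ωT) = 1.348790
x(T) = p + (x₀−p)·cosh(ωT) + (ẋ₀/ω)·sinh(ωT) ⇒ p·(1 − cosh) = x(T) − x₀·cosh − (ẋ₀/ω)·sinh
numerator   = 0.3946 − (0.2789)·1.679058 − (0.4395/2.9386)·1.348790 = -0.275416
denominator = 1 − 1.679058 = -0.679058
p = -0.275416 / -0.679058 = 0.4056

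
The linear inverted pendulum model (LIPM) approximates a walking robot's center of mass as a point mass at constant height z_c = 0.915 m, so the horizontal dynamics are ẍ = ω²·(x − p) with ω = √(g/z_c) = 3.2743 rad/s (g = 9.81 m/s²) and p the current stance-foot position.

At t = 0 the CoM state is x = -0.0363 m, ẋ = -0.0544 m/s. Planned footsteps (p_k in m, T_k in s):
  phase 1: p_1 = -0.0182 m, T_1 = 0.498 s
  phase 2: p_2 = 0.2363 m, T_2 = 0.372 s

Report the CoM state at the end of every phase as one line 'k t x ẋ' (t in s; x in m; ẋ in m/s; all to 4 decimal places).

1 0.4980 -0.1070 -0.2898
2 0.8700 -0.5312 -2.2663

phase 1: p=-0.0182, T=0.498, ωT=1.630601, cosh=2.651378, sinh=2.455567; start (x,ẋ)=(-0.036300, -0.054400) → end (x,ẋ)=(-0.106987, -0.289764)
phase 2: p=0.2363, T=0.372, ωT=1.218040, cosh=1.838182, sinh=1.542372; start (x,ẋ)=(-0.106987, -0.289764) → end (x,ẋ)=(-0.531219, -2.266304)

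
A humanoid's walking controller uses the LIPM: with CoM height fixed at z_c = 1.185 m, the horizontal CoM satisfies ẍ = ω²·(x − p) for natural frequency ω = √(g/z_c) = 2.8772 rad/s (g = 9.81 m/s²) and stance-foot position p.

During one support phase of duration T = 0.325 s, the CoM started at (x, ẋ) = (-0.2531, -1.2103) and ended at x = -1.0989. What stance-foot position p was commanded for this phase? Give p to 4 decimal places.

p = 0.5822

ωT = 2.8772·0.325 = 0.935090; cosh(ωT) = 1.469997, sinh(ωT) = 1.077446
x(T) = p + (x₀−p)·cosh(ωT) + (ẋ₀/ω)·sinh(ωT) ⇒ p·(1 − cosh) = x(T) − x₀·cosh − (ẋ₀/ω)·sinh
numerator   = -1.0989 − (-0.2531)·1.469997 − (-1.2103/2.8772)·1.077446 = -0.273614
denominator = 1 − 1.469997 = -0.469997
p = -0.273614 / -0.469997 = 0.5822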